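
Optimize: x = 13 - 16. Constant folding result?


13 - 16 = -3 at compile time
Optimized: x = -3


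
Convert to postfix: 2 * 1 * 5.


Left to right (same or higher precedence on left)
Postfix: 2 1 * 5 *


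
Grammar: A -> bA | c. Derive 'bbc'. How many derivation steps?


Derivation: A => bA => bbA => bbc
Steps: 3


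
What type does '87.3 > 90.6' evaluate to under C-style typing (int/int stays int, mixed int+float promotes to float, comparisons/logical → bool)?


Operand types: float > float
Rule: comparison yields bool
Result type: bool


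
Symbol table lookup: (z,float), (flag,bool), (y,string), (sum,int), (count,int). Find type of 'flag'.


Lookup 'flag' → type bool


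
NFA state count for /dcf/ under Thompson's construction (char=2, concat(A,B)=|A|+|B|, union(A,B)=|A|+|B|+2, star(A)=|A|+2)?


Syntax tree has 3 char leaf(s), 0 union(s), 0 star(s)
chars contribute 3×2 = 6; each union adds +2; each star adds +2
Total: 6 + 0 + 0 = 6 states


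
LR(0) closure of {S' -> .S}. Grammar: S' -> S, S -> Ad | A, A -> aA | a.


Start: S' -> .S
For each item with dot before a nonterminal B, add B -> .γ for every B-production
Closure: [S' -> .S, S -> .Ad, S -> .A, A -> .aA, A -> .a]


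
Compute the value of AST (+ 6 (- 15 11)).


Evaluate inner: (- 15 11) = 4
Evaluate root: (+ 6 4) = 10
Result: 10


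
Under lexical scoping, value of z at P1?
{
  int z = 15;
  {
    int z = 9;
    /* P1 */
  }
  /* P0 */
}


z declared in the same block as P1
z = 9


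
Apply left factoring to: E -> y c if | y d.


Common prefix: 'y'
Factored: E -> y E', E' -> c if | d


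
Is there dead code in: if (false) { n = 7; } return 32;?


condition is constant false, so the whole block is unreachable
Dead: 'if (false) { n = 7; }'


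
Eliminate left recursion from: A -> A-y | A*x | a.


Left-recursive alternatives: A-y, A*x; non-recursive: a
Introduce A': A -> aA', A' -> -yA' | *xA' | ε


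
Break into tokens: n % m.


Scan left to right, longest-match per lexeme
Tokens: ID(n), OP(%), ID(m)


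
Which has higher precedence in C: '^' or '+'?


'+' is additive (level 9); '^' is bitwise XOR (level 4)
Higher level binds tighter
'+' has higher precedence than '^'


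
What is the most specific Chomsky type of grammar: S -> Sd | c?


Left-linear: every RHS is a terminal or one nonterminal followed by a terminal
Classification: Type 3 (Regular)


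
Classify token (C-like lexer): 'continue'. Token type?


Pattern: reserved word
Type: KEYWORD


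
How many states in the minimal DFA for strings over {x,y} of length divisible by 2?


Track length mod 2: states 0..1, accept at 0
Minimal DFA: 2 states


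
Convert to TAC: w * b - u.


Break into single-operator statements:
t1 = w * b
t2 = t1 - u


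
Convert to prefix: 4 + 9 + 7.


left-to-right (same/higher precedence on left): tree is (+ (+ 4 9) 7)
Prefix: + + 4 9 7


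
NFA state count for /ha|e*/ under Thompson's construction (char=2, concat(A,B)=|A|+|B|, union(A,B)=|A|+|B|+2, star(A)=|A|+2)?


Syntax tree has 3 char leaf(s), 1 union(s), 1 star(s)
chars contribute 3×2 = 6; each union adds +2; each star adds +2
Total: 6 + 2 + 2 = 10 states


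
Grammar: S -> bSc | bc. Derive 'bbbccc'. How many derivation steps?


Derivation: S => bSc => bbScc => bbbccc
Steps: 3


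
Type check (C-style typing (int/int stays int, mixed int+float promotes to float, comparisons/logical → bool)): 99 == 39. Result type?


Operand types: int == int
Rule: comparison yields bool
Result type: bool


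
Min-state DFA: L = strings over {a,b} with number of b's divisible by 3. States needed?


Track (count of b) mod 3: states 0..2, accept at 0
Minimal DFA: 3 states


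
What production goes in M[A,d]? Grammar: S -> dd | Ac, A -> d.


For [A, d]: 'd' ∈ FIRST(d)
Entry: A -> d


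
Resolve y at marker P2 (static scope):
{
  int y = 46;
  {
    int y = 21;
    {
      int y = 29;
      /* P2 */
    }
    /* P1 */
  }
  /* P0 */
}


y declared in the same block as P2
y = 29


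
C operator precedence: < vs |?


'<' is relational (level 7); '|' is bitwise OR (level 3)
Higher level binds tighter
'<' has higher precedence than '|'


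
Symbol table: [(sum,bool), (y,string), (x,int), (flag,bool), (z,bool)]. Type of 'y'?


Lookup 'y' → type string


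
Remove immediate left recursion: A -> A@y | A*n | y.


Left-recursive alternatives: A@y, A*n; non-recursive: y
Introduce A': A -> yA', A' -> @yA' | *nA' | ε


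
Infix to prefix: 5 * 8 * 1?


left-to-right (same/higher precedence on left): tree is (* (* 5 8) 1)
Prefix: * * 5 8 1


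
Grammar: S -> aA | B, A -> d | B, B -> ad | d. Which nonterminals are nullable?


A nonterminal is nullable iff some alternative derives ε (directly, or every symbol in it is nullable)
Nullable: {}


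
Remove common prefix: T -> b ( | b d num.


Common prefix: 'b'
Factored: T -> b T', T' -> ( | d num


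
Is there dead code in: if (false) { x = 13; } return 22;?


condition is constant false, so the whole block is unreachable
Dead: 'if (false) { x = 13; }'


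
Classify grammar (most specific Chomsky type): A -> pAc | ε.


Single nonterminal LHS, but p^n c^n is not regular
Classification: Type 2 (Context-Free)


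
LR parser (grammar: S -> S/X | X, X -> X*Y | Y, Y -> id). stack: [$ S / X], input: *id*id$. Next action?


'*' can extend X; shift to build X -> X*Y
Action: shift


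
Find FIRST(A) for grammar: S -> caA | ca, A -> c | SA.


Per alternative of A: FIRST(c) = {c}; FIRST(SA) = {c}
FIRST(A) = {c}


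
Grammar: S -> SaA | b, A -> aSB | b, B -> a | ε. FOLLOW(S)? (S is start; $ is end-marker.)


$ ∈ FOLLOW(S). For each A -> αBβ: add FIRST(β)\{ε} to FOLLOW(B); if β nullable, add FOLLOW(A).
FOLLOW(S) = {$, a}


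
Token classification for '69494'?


Pattern: digits only
Type: INTEGER_LITERAL


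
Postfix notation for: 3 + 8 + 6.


Left to right (same or higher precedence on left)
Postfix: 3 8 + 6 +


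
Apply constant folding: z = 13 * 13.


13 * 13 = 169 at compile time
Optimized: z = 169


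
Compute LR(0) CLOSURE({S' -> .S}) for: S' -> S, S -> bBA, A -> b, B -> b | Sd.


Start: S' -> .S
For each item with dot before a nonterminal B, add B -> .γ for every B-production
Closure: [S' -> .S, S -> .bBA]


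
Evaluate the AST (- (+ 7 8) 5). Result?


Evaluate inner: (+ 7 8) = 15
Evaluate root: (- 15 5) = 10
Result: 10


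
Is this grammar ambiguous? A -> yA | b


right-linear, alternatives start with distinct terminals 'y' vs 'b': unique leftmost derivation
Unambiguous


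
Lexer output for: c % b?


Scan left to right, longest-match per lexeme
Tokens: ID(c), OP(%), ID(b)


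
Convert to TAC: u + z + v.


Break into single-operator statements:
t1 = u + z
t2 = t1 + v


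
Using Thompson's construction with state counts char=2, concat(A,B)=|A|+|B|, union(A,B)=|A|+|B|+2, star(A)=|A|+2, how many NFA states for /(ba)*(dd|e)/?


Syntax tree has 5 char leaf(s), 1 union(s), 1 star(s)
chars contribute 5×2 = 10; each union adds +2; each star adds +2
Total: 10 + 2 + 2 = 14 states


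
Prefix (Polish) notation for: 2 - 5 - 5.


left-to-right (same/higher precedence on left): tree is (- (- 2 5) 5)
Prefix: - - 2 5 5


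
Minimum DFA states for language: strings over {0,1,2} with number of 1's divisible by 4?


Track (count of 1) mod 4: states 0..3, accept at 0
Minimal DFA: 4 states


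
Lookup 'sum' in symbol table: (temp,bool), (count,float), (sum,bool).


Lookup 'sum' → type bool


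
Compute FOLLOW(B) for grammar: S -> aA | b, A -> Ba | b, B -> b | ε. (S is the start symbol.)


$ ∈ FOLLOW(S). For each A -> αBβ: add FIRST(β)\{ε} to FOLLOW(B); if β nullable, add FOLLOW(A).
FOLLOW(B) = {a}


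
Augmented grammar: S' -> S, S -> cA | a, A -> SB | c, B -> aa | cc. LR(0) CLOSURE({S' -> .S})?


Start: S' -> .S
For each item with dot before a nonterminal B, add B -> .γ for every B-production
Closure: [S' -> .S, S -> .cA, S -> .a]


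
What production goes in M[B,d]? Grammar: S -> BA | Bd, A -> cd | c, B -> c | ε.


For [B, d]: ε is nullable and 'd' ∈ FOLLOW(B)
Entry: B -> ε


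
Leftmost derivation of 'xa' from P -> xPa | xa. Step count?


Derivation: P => xa
Steps: 1


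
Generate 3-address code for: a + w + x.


Break into single-operator statements:
t1 = a + w
t2 = t1 + x


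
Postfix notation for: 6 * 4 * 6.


Left to right (same or higher precedence on left)
Postfix: 6 4 * 6 *


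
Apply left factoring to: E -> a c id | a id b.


Common prefix: 'a'
Factored: E -> a E', E' -> c id | id b


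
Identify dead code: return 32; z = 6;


statement follows a return and is unreachable
Dead: 'z = 6'


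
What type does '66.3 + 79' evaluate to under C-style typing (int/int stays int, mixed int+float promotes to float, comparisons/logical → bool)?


Operand types: float + int
Rule: mixed int/float promotes to float; int/int stays int
Result type: float


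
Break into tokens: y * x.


Scan left to right, longest-match per lexeme
Tokens: ID(y), OP(*), ID(x)


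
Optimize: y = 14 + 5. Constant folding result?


14 + 5 = 19 at compile time
Optimized: y = 19


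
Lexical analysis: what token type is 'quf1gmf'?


Pattern: letter/underscore followed by alphanumerics, not a keyword
Type: IDENTIFIER


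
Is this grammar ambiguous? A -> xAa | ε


balanced x^n…a^n: each string has a unique parse
Unambiguous


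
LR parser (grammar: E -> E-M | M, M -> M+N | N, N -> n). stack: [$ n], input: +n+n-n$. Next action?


'n' on top is the handle for N -> n
Action: reduce (N -> n)


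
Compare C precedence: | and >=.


'>=' is relational (level 7); '|' is bitwise OR (level 3)
Higher level binds tighter
'>=' has higher precedence than '|'


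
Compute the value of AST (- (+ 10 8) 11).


Evaluate inner: (+ 10 8) = 18
Evaluate root: (- 18 11) = 7
Result: 7


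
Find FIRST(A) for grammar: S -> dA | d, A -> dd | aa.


Per alternative of A: FIRST(dd) = {d}; FIRST(aa) = {a}
FIRST(A) = {a, d}


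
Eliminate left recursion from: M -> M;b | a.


Left-recursive alternatives: M;b; non-recursive: a
Introduce M': M -> aM', M' -> ;bM' | ε


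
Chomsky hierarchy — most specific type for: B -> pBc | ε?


Single nonterminal LHS, but p^n c^n is not regular
Classification: Type 2 (Context-Free)


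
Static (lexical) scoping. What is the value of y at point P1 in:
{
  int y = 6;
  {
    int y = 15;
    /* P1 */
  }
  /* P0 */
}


y declared in the same block as P1
y = 15


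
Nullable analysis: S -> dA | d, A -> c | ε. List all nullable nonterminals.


A nonterminal is nullable iff some alternative derives ε (directly, or every symbol in it is nullable)
Nullable: {A}


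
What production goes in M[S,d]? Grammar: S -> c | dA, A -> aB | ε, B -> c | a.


For [S, d]: 'd' ∈ FIRST(dA)
Entry: S -> dA


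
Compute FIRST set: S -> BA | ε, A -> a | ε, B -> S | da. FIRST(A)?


Per alternative of A: FIRST(a) = {a}; FIRST(ε) = {ε}
FIRST(A) = {a, ε}


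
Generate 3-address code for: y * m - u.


Break into single-operator statements:
t1 = y * m
t2 = t1 - u


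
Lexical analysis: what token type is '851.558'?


Pattern: digits with a decimal point
Type: FLOAT_LITERAL


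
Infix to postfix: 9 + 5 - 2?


Left to right (same or higher precedence on left)
Postfix: 9 5 + 2 -


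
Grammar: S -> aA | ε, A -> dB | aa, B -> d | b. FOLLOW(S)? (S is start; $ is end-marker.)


$ ∈ FOLLOW(S). For each A -> αBβ: add FIRST(β)\{ε} to FOLLOW(B); if β nullable, add FOLLOW(A).
FOLLOW(S) = {$}


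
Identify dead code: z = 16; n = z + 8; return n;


z is read by n's definition; n is returned
No dead code


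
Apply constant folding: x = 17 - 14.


17 - 14 = 3 at compile time
Optimized: x = 3


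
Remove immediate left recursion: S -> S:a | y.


Left-recursive alternatives: S:a; non-recursive: y
Introduce S': S -> yS', S' -> :aS' | ε


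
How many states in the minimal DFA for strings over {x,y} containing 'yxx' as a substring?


KMP-style automaton: 3 progress states + 1 absorbing accept = 4
Minimal DFA: 4 states


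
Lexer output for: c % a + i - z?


Scan left to right, longest-match per lexeme
Tokens: ID(c), OP(%), ID(a), OP(+), ID(i), OP(-), ID(z)


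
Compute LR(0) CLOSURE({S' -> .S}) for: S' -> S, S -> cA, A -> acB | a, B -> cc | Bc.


Start: S' -> .S
For each item with dot before a nonterminal B, add B -> .γ for every B-production
Closure: [S' -> .S, S -> .cA]


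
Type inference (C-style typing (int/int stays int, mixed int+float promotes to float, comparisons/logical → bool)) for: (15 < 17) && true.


Operand types: bool && bool
Rule: logical operators take bool operands and yield bool
Result type: bool


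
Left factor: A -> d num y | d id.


Common prefix: 'd'
Factored: A -> d A', A' -> num y | id


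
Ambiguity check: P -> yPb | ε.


balanced y^n…b^n: each string has a unique parse
Unambiguous


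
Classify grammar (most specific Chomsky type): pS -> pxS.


LHS has context (more than one symbol) and |LHS| ≤ |RHS|
Classification: Type 1 (Context-Sensitive)


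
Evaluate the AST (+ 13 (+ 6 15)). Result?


Evaluate inner: (+ 6 15) = 21
Evaluate root: (+ 13 21) = 34
Result: 34


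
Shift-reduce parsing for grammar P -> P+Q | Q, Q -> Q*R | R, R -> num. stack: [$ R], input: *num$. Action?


'R' (not preceded by Q*) is the handle for Q -> R
Action: reduce (Q -> R)


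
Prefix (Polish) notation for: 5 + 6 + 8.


left-to-right (same/higher precedence on left): tree is (+ (+ 5 6) 8)
Prefix: + + 5 6 8


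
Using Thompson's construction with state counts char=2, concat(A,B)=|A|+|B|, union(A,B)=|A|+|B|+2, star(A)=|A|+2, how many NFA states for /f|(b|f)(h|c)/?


Syntax tree has 5 char leaf(s), 3 union(s), 0 star(s)
chars contribute 5×2 = 10; each union adds +2; each star adds +2
Total: 10 + 6 + 0 = 16 states


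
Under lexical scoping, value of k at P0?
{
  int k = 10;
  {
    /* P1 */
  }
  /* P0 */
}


k declared in the same block as P0
k = 10


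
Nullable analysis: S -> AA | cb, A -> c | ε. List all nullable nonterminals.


A nonterminal is nullable iff some alternative derives ε (directly, or every symbol in it is nullable)
Nullable: {A, S}


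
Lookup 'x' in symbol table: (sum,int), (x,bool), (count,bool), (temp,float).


Lookup 'x' → type bool


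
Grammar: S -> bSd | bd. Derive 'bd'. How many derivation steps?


Derivation: S => bd
Steps: 1


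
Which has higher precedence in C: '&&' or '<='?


'<=' is relational (level 7); '&&' is logical AND (level 2)
Higher level binds tighter
'<=' has higher precedence than '&&'


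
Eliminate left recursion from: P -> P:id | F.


Left-recursive alternatives: P:id; non-recursive: F
Introduce P': P -> FP', P' -> :idP' | ε


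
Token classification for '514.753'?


Pattern: digits with a decimal point
Type: FLOAT_LITERAL


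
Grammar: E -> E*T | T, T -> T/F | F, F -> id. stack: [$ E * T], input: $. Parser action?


handle 'E*T' on top; lookahead ∈ FOLLOW(E) = {*, $}
Action: reduce (E -> E*T)


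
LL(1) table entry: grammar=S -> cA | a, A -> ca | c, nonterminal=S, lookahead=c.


For [S, c]: 'c' ∈ FIRST(cA)
Entry: S -> cA


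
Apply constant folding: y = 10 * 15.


10 * 15 = 150 at compile time
Optimized: y = 150


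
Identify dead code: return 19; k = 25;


statement follows a return and is unreachable
Dead: 'k = 25'


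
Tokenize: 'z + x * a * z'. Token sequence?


Scan left to right, longest-match per lexeme
Tokens: ID(z), OP(+), ID(x), OP(*), ID(a), OP(*), ID(z)


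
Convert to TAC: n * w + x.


Break into single-operator statements:
t1 = n * w
t2 = t1 + x


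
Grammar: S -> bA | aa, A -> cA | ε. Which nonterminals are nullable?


A nonterminal is nullable iff some alternative derives ε (directly, or every symbol in it is nullable)
Nullable: {A}


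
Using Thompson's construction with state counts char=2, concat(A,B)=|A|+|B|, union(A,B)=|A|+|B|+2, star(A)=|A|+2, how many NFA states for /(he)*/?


Syntax tree has 2 char leaf(s), 0 union(s), 1 star(s)
chars contribute 2×2 = 4; each union adds +2; each star adds +2
Total: 4 + 0 + 2 = 6 states


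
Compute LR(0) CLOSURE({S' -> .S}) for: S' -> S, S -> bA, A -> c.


Start: S' -> .S
For each item with dot before a nonterminal B, add B -> .γ for every B-production
Closure: [S' -> .S, S -> .bA]


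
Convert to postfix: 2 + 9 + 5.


Left to right (same or higher precedence on left)
Postfix: 2 9 + 5 +


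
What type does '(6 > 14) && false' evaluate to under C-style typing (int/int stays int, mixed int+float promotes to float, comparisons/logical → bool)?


Operand types: bool && bool
Rule: logical operators take bool operands and yield bool
Result type: bool


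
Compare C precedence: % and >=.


'%' is multiplicative (level 10); '>=' is relational (level 7)
Higher level binds tighter
'%' has higher precedence than '>='


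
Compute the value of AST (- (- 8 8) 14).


Evaluate inner: (- 8 8) = 0
Evaluate root: (- 0 14) = -14
Result: -14


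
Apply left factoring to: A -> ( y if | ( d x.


Common prefix: '('
Factored: A -> ( A', A' -> y if | d x


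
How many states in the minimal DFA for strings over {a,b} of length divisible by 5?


Track length mod 5: states 0..4, accept at 0
Minimal DFA: 5 states


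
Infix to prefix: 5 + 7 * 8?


'*' binds tighter: tree is (+ 5 (* 7 8))
Prefix: + 5 * 7 8


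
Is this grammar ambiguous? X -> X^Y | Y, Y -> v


precedence layered via separate nonterminal Y: deterministic
Unambiguous


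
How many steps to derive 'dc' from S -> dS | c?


Derivation: S => dS => dc
Steps: 2


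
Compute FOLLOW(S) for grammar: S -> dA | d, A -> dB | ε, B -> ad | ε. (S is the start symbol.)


$ ∈ FOLLOW(S). For each A -> αBβ: add FIRST(β)\{ε} to FOLLOW(B); if β nullable, add FOLLOW(A).
FOLLOW(S) = {$}


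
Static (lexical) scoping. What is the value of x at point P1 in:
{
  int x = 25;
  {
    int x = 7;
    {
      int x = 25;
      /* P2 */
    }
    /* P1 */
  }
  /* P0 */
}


x declared in the same block as P1
x = 7


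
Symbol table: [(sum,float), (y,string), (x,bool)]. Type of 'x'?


Lookup 'x' → type bool


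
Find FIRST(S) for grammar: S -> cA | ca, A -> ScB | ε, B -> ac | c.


Per alternative of S: FIRST(cA) = {c}; FIRST(ca) = {c}
FIRST(S) = {c}


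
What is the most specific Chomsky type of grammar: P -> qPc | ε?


Single nonterminal LHS, but q^n c^n is not regular
Classification: Type 2 (Context-Free)


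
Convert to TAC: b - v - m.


Break into single-operator statements:
t1 = b - v
t2 = t1 - m


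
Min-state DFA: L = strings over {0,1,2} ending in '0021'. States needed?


Track the longest suffix of input matching a prefix of '0021': 5 classes (prefixes of length 0..4)
Minimal DFA: 5 states


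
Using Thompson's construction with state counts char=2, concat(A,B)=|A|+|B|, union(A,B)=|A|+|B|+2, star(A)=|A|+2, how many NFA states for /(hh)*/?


Syntax tree has 2 char leaf(s), 0 union(s), 1 star(s)
chars contribute 2×2 = 4; each union adds +2; each star adds +2
Total: 4 + 0 + 2 = 6 states


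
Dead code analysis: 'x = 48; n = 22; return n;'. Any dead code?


x is assigned but never read
Dead: 'x = 48'


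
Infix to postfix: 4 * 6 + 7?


Left to right (same or higher precedence on left)
Postfix: 4 6 * 7 +


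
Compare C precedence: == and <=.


'<=' is relational (level 7); '==' is equality (level 6)
Higher level binds tighter
'<=' has higher precedence than '=='


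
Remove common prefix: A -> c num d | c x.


Common prefix: 'c'
Factored: A -> c A', A' -> num d | x


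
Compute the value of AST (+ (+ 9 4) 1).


Evaluate inner: (+ 9 4) = 13
Evaluate root: (+ 13 1) = 14
Result: 14


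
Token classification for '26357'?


Pattern: digits only
Type: INTEGER_LITERAL


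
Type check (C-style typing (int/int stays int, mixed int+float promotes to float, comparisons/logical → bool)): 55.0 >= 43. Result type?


Operand types: float >= int
Rule: comparison yields bool
Result type: bool


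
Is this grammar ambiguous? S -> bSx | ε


balanced b^n…x^n: each string has a unique parse
Unambiguous


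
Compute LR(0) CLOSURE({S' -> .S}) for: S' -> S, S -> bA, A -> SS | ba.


Start: S' -> .S
For each item with dot before a nonterminal B, add B -> .γ for every B-production
Closure: [S' -> .S, S -> .bA]


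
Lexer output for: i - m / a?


Scan left to right, longest-match per lexeme
Tokens: ID(i), OP(-), ID(m), OP(/), ID(a)


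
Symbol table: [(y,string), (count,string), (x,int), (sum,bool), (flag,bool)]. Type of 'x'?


Lookup 'x' → type int


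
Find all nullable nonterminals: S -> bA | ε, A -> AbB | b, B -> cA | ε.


A nonterminal is nullable iff some alternative derives ε (directly, or every symbol in it is nullable)
Nullable: {B, S}


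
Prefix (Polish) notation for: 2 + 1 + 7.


left-to-right (same/higher precedence on left): tree is (+ (+ 2 1) 7)
Prefix: + + 2 1 7


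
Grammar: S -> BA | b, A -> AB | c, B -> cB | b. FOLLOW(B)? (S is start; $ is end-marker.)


$ ∈ FOLLOW(S). For each A -> αBβ: add FIRST(β)\{ε} to FOLLOW(B); if β nullable, add FOLLOW(A).
FOLLOW(B) = {$, b, c}


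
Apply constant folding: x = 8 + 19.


8 + 19 = 27 at compile time
Optimized: x = 27


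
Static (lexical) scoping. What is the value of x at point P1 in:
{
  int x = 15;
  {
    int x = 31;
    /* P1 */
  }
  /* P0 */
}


x declared in the same block as P1
x = 31


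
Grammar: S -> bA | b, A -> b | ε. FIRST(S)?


Per alternative of S: FIRST(bA) = {b}; FIRST(b) = {b}
FIRST(S) = {b}


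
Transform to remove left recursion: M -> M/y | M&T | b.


Left-recursive alternatives: M/y, M&T; non-recursive: b
Introduce M': M -> bM', M' -> /yM' | &TM' | ε


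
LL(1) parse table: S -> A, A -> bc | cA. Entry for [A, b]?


For [A, b]: 'b' ∈ FIRST(bc)
Entry: A -> bc


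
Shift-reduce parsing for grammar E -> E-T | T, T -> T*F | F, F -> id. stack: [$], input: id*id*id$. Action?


no handle on stack; shift 'id'
Action: shift


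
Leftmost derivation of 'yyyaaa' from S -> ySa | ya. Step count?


Derivation: S => ySa => yySaa => yyyaaa
Steps: 3


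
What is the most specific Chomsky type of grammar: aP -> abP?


LHS has context (more than one symbol) and |LHS| ≤ |RHS|
Classification: Type 1 (Context-Sensitive)


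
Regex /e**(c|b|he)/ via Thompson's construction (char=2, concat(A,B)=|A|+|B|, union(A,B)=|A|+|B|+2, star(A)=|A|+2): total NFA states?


Syntax tree has 5 char leaf(s), 2 union(s), 2 star(s)
chars contribute 5×2 = 10; each union adds +2; each star adds +2
Total: 10 + 4 + 4 = 18 states


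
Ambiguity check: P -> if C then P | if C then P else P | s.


dangling else: 'if C then if C then s else s' parses two ways
Ambiguous


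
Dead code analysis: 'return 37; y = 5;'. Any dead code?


statement follows a return and is unreachable
Dead: 'y = 5'


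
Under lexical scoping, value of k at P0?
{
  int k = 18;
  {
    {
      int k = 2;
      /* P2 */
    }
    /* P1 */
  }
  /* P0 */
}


k declared in the same block as P0
k = 18


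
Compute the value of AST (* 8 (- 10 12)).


Evaluate inner: (- 10 12) = -2
Evaluate root: (* 8 -2) = -16
Result: -16


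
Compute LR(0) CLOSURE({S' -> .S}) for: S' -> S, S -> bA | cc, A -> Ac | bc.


Start: S' -> .S
For each item with dot before a nonterminal B, add B -> .γ for every B-production
Closure: [S' -> .S, S -> .bA, S -> .cc]


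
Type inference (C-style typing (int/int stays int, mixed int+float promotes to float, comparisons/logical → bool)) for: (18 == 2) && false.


Operand types: bool && bool
Rule: logical operators take bool operands and yield bool
Result type: bool


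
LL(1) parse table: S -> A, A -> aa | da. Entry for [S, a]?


For [S, a]: 'a' ∈ FIRST(A)
Entry: S -> A


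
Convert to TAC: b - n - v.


Break into single-operator statements:
t1 = b - n
t2 = t1 - v


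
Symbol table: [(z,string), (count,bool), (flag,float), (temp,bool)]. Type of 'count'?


Lookup 'count' → type bool


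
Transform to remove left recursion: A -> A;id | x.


Left-recursive alternatives: A;id; non-recursive: x
Introduce A': A -> xA', A' -> ;idA' | ε


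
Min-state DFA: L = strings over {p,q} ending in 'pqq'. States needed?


Track the longest suffix of input matching a prefix of 'pqq': 4 classes (prefixes of length 0..3)
Minimal DFA: 4 states


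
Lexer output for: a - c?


Scan left to right, longest-match per lexeme
Tokens: ID(a), OP(-), ID(c)


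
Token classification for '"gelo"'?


Pattern: double-quoted sequence
Type: STRING_LITERAL


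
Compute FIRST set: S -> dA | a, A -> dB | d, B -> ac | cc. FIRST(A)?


Per alternative of A: FIRST(dB) = {d}; FIRST(d) = {d}
FIRST(A) = {d}


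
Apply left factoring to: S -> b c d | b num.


Common prefix: 'b'
Factored: S -> b S', S' -> c d | num


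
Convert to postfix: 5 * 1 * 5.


Left to right (same or higher precedence on left)
Postfix: 5 1 * 5 *


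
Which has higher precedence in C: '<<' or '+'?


'+' is additive (level 9); '<<' is shift (level 8)
Higher level binds tighter
'+' has higher precedence than '<<'


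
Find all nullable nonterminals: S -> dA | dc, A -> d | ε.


A nonterminal is nullable iff some alternative derives ε (directly, or every symbol in it is nullable)
Nullable: {A}


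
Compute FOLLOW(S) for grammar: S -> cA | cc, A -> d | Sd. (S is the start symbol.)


$ ∈ FOLLOW(S). For each A -> αBβ: add FIRST(β)\{ε} to FOLLOW(B); if β nullable, add FOLLOW(A).
FOLLOW(S) = {$, d}


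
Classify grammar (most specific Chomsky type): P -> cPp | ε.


Single nonterminal LHS, but c^n p^n is not regular
Classification: Type 2 (Context-Free)


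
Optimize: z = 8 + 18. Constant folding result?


8 + 18 = 26 at compile time
Optimized: z = 26


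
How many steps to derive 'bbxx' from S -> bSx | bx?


Derivation: S => bSx => bbxx
Steps: 2


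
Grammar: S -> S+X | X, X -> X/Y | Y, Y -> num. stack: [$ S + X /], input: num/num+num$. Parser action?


no handle; shift 'num'
Action: shift


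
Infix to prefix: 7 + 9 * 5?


'*' binds tighter: tree is (+ 7 (* 9 5))
Prefix: + 7 * 9 5


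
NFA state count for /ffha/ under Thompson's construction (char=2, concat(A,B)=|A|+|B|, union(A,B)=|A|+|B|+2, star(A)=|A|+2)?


Syntax tree has 4 char leaf(s), 0 union(s), 0 star(s)
chars contribute 4×2 = 8; each union adds +2; each star adds +2
Total: 8 + 0 + 0 = 8 states


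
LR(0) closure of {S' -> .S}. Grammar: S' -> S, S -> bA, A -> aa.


Start: S' -> .S
For each item with dot before a nonterminal B, add B -> .γ for every B-production
Closure: [S' -> .S, S -> .bA]


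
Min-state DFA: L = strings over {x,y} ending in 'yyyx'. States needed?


Track the longest suffix of input matching a prefix of 'yyyx': 5 classes (prefixes of length 0..4)
Minimal DFA: 5 states


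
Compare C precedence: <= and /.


'/' is multiplicative (level 10); '<=' is relational (level 7)
Higher level binds tighter
'/' has higher precedence than '<='


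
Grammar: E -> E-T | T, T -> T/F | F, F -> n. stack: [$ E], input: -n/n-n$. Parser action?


shift '-' to continue E -> E-T
Action: shift


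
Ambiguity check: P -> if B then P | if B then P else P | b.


dangling else: 'if B then if B then b else b' parses two ways
Ambiguous


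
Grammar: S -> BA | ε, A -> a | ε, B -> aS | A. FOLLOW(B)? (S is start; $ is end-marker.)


$ ∈ FOLLOW(S). For each A -> αBβ: add FIRST(β)\{ε} to FOLLOW(B); if β nullable, add FOLLOW(A).
FOLLOW(B) = {$, a}


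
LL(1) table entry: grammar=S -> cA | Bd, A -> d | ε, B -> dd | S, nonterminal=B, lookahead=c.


For [B, c]: 'c' ∈ FIRST(S)
Entry: B -> S


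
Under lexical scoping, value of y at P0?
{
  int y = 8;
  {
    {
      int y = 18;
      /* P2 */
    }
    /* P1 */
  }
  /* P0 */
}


y declared in the same block as P0
y = 8


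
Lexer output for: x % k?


Scan left to right, longest-match per lexeme
Tokens: ID(x), OP(%), ID(k)


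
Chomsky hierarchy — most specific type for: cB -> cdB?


LHS has context (more than one symbol) and |LHS| ≤ |RHS|
Classification: Type 1 (Context-Sensitive)


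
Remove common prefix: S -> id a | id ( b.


Common prefix: 'id'
Factored: S -> id S', S' -> a | ( b


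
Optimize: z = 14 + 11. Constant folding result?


14 + 11 = 25 at compile time
Optimized: z = 25


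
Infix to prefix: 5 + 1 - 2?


left-to-right (same/higher precedence on left): tree is (- (+ 5 1) 2)
Prefix: - + 5 1 2


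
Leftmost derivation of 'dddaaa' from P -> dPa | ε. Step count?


Derivation: P => dPa => ddPaa => dddPaaa => dddaaa
Steps: 4


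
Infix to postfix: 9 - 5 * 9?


* has higher precedence, evaluate 5*9 first
Postfix: 9 5 9 * -


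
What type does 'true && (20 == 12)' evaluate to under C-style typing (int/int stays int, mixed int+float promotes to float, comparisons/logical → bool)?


Operand types: bool && bool
Rule: logical operators take bool operands and yield bool
Result type: bool


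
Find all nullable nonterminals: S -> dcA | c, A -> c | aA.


A nonterminal is nullable iff some alternative derives ε (directly, or every symbol in it is nullable)
Nullable: {}


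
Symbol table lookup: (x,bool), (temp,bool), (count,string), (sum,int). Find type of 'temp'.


Lookup 'temp' → type bool


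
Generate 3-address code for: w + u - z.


Break into single-operator statements:
t1 = w + u
t2 = t1 - z


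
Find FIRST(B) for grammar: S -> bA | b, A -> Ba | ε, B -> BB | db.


Per alternative of B: FIRST(BB) = {d}; FIRST(db) = {d}
FIRST(B) = {d}


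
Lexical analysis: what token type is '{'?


Pattern: delimiter/punctuation
Type: PUNCTUATION


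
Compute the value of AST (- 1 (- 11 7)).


Evaluate inner: (- 11 7) = 4
Evaluate root: (- 1 4) = -3
Result: -3


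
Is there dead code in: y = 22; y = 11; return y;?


first assignment to y is overwritten before any read
Dead: 'y = 22'


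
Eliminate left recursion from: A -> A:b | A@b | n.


Left-recursive alternatives: A:b, A@b; non-recursive: n
Introduce A': A -> nA', A' -> :bA' | @bA' | ε


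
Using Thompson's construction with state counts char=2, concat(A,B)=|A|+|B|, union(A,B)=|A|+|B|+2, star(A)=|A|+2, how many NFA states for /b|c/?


Syntax tree has 2 char leaf(s), 1 union(s), 0 star(s)
chars contribute 2×2 = 4; each union adds +2; each star adds +2
Total: 4 + 2 + 0 = 6 states


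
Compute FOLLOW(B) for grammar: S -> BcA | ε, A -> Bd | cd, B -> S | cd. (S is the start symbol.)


$ ∈ FOLLOW(S). For each A -> αBβ: add FIRST(β)\{ε} to FOLLOW(B); if β nullable, add FOLLOW(A).
FOLLOW(B) = {c, d}


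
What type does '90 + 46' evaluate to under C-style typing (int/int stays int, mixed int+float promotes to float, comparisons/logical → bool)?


Operand types: int + int
Rule: mixed int/float promotes to float; int/int stays int
Result type: int


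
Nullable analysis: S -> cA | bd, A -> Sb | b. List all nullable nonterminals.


A nonterminal is nullable iff some alternative derives ε (directly, or every symbol in it is nullable)
Nullable: {}


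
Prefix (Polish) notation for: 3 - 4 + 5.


left-to-right (same/higher precedence on left): tree is (+ (- 3 4) 5)
Prefix: + - 3 4 5


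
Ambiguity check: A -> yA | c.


right-linear, alternatives start with distinct terminals 'y' vs 'c': unique leftmost derivation
Unambiguous


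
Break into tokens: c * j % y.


Scan left to right, longest-match per lexeme
Tokens: ID(c), OP(*), ID(j), OP(%), ID(y)


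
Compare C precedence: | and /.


'/' is multiplicative (level 10); '|' is bitwise OR (level 3)
Higher level binds tighter
'/' has higher precedence than '|'


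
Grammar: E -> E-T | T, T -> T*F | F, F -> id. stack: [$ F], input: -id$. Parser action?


'F' (not preceded by T*) is the handle for T -> F
Action: reduce (T -> F)


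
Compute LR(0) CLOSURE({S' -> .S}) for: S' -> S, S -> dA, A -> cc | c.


Start: S' -> .S
For each item with dot before a nonterminal B, add B -> .γ for every B-production
Closure: [S' -> .S, S -> .dA]


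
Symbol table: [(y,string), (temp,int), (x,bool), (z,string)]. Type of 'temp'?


Lookup 'temp' → type int


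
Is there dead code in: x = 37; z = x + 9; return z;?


x is read by z's definition; z is returned
No dead code


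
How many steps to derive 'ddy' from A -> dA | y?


Derivation: A => dA => ddA => ddy
Steps: 3


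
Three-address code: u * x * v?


Break into single-operator statements:
t1 = u * x
t2 = t1 * v


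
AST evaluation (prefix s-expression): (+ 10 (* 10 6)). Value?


Evaluate inner: (* 10 6) = 60
Evaluate root: (+ 10 60) = 70
Result: 70


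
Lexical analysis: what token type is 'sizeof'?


Pattern: reserved word
Type: KEYWORD


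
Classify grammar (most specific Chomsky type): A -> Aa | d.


Left-linear: every RHS is a terminal or one nonterminal followed by a terminal
Classification: Type 3 (Regular)


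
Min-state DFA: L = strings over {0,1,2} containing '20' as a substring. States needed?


KMP-style automaton: 2 progress states + 1 absorbing accept = 3
Minimal DFA: 3 states


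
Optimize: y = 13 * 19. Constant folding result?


13 * 19 = 247 at compile time
Optimized: y = 247


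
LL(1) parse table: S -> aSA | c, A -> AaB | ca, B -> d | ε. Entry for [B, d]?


For [B, d]: 'd' ∈ FIRST(d)
Entry: B -> d


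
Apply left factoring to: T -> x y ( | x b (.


Common prefix: 'x'
Factored: T -> x T', T' -> y ( | b (


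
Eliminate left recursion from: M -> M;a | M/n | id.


Left-recursive alternatives: M;a, M/n; non-recursive: id
Introduce M': M -> idM', M' -> ;aM' | /nM' | ε


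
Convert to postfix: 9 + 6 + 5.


Left to right (same or higher precedence on left)
Postfix: 9 6 + 5 +


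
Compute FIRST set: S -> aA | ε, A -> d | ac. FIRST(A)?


Per alternative of A: FIRST(d) = {d}; FIRST(ac) = {a}
FIRST(A) = {a, d}


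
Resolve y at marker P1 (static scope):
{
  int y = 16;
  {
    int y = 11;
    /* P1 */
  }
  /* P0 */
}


y declared in the same block as P1
y = 11


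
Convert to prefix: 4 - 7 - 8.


left-to-right (same/higher precedence on left): tree is (- (- 4 7) 8)
Prefix: - - 4 7 8


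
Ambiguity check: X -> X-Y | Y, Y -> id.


precedence layered via separate nonterminal Y: deterministic
Unambiguous


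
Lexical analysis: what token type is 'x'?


Pattern: letter/underscore followed by alphanumerics, not a keyword
Type: IDENTIFIER


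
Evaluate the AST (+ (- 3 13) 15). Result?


Evaluate inner: (- 3 13) = -10
Evaluate root: (+ -10 15) = 5
Result: 5


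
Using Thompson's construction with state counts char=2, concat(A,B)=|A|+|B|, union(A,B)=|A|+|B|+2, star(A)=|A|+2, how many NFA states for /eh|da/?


Syntax tree has 4 char leaf(s), 1 union(s), 0 star(s)
chars contribute 4×2 = 8; each union adds +2; each star adds +2
Total: 8 + 2 + 0 = 10 states


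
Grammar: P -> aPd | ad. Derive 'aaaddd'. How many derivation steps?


Derivation: P => aPd => aaPdd => aaaddd
Steps: 3


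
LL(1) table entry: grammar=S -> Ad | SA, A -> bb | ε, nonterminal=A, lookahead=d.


For [A, d]: ε is nullable and 'd' ∈ FOLLOW(A)
Entry: A -> ε


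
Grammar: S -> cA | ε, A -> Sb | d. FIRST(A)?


Per alternative of A: FIRST(Sb) = {b, c}; FIRST(d) = {d}
FIRST(A) = {b, c, d}


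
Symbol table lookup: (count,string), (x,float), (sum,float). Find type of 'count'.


Lookup 'count' → type string


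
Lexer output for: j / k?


Scan left to right, longest-match per lexeme
Tokens: ID(j), OP(/), ID(k)


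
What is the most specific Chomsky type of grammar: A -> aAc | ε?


Single nonterminal LHS, but a^n c^n is not regular
Classification: Type 2 (Context-Free)


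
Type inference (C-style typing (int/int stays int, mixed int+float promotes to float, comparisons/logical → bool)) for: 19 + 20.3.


Operand types: int + float
Rule: mixed int/float promotes to float; int/int stays int
Result type: float


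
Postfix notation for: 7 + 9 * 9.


* has higher precedence, evaluate 9*9 first
Postfix: 7 9 9 * +


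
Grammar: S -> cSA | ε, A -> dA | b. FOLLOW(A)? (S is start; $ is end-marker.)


$ ∈ FOLLOW(S). For each A -> αBβ: add FIRST(β)\{ε} to FOLLOW(B); if β nullable, add FOLLOW(A).
FOLLOW(A) = {$, b, d}


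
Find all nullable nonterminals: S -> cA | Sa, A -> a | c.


A nonterminal is nullable iff some alternative derives ε (directly, or every symbol in it is nullable)
Nullable: {}


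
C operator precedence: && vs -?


'-' is additive (level 9); '&&' is logical AND (level 2)
Higher level binds tighter
'-' has higher precedence than '&&'


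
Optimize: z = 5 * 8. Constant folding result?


5 * 8 = 40 at compile time
Optimized: z = 40


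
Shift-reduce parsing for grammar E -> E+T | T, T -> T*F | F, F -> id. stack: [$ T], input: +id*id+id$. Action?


lookahead ∉ {*} so T won't extend; reduce E -> T
Action: reduce (E -> T)


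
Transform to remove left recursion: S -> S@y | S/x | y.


Left-recursive alternatives: S@y, S/x; non-recursive: y
Introduce S': S -> yS', S' -> @yS' | /xS' | ε


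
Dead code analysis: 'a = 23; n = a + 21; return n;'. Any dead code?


a is read by n's definition; n is returned
No dead code


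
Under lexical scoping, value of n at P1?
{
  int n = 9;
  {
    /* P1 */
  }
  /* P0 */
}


P1's block does not declare n; resolves to the enclosing declaration at depth 0
n = 9


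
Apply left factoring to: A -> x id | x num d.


Common prefix: 'x'
Factored: A -> x A', A' -> id | num d


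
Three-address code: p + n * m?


Break into single-operator statements:
t1 = n * m
t2 = p + t1


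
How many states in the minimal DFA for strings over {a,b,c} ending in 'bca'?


Track the longest suffix of input matching a prefix of 'bca': 4 classes (prefixes of length 0..3)
Minimal DFA: 4 states


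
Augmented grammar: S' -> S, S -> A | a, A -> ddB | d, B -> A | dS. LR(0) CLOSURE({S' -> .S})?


Start: S' -> .S
For each item with dot before a nonterminal B, add B -> .γ for every B-production
Closure: [S' -> .S, S -> .A, S -> .a, A -> .ddB, A -> .d]


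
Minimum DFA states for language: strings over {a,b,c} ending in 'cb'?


Track the longest suffix of input matching a prefix of 'cb': 3 classes (prefixes of length 0..2)
Minimal DFA: 3 states


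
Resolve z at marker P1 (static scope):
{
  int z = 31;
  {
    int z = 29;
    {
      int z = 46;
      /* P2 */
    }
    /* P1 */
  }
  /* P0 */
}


z declared in the same block as P1
z = 29


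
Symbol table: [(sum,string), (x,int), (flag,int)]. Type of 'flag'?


Lookup 'flag' → type int


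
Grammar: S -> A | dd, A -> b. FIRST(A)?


Per alternative of A: FIRST(b) = {b}
FIRST(A) = {b}
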